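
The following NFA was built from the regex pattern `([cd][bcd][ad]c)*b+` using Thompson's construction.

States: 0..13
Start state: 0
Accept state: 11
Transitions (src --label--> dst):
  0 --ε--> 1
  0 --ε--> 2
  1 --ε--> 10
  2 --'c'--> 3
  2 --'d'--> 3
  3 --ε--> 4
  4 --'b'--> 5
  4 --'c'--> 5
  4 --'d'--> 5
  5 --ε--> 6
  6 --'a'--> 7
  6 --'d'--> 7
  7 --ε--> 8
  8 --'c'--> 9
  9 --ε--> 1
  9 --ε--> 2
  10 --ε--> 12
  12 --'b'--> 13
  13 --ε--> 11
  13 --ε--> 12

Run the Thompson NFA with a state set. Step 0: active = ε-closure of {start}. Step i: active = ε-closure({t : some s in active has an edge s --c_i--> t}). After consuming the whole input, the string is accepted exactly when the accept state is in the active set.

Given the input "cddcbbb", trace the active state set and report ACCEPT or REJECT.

start: ε-closure({0}) = {0,1,2,10,12}
'c' @ 1: {3,4}
'd' @ 2: {5,6}
'd' @ 3: {7,8}
'c' @ 4: {1,2,9,10,12}
'b' @ 5: {11,12,13}  ✓accept
'b' @ 6: {11,12,13}  ✓accept
'b' @ 7: {11,12,13}  ✓accept
end set {11,12,13} — state 11 in

Answer: ACCEPT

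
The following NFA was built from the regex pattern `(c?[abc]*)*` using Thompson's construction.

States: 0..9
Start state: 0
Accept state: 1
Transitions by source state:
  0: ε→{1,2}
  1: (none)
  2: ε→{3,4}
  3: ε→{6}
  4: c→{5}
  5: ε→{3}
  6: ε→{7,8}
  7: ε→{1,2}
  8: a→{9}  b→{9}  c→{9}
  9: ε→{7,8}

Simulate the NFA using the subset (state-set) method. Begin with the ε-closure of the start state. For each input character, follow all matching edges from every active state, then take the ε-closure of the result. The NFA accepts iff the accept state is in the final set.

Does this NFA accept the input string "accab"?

initial (ε-close {0}): {0,1,2,3,4,6,7,8}
'a' @ 1: {1,2,3,4,6,7,8,9}  ✓accept
'c' @ 2: {1,2,3,4,5,6,7,8,9}  ✓accept
'c' @ 3: {1,2,3,4,5,6,7,8,9}  ✓accept
'a' @ 4: {1,2,3,4,6,7,8,9}  ✓accept
'b' @ 5: {1,2,3,4,6,7,8,9}  ✓accept
end set {1,2,3,4,6,7,8,9} — state 1 in

Answer: ACCEPT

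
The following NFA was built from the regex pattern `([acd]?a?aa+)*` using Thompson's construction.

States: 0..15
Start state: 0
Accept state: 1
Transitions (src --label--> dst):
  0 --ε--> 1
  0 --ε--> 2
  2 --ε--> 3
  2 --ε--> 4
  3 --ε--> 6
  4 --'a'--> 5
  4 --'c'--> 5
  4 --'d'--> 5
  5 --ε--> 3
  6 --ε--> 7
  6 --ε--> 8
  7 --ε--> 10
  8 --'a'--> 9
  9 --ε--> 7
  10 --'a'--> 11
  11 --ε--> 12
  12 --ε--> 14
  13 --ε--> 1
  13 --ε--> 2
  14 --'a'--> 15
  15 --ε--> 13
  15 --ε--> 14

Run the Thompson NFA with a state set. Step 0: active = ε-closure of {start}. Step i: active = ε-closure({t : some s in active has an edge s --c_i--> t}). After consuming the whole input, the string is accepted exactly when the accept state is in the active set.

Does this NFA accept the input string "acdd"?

Answer: REJECT

Trace:
initial (ε-close {0}): {0,1,2,3,4,6,7,8,10}
'a' @ 1: {3,5,6,7,8,9,10,11,12,14}
'c' @ 2: {}  — dead — no transitions
rest 'dd' ignored (set empty)
end set {} — state 1 not in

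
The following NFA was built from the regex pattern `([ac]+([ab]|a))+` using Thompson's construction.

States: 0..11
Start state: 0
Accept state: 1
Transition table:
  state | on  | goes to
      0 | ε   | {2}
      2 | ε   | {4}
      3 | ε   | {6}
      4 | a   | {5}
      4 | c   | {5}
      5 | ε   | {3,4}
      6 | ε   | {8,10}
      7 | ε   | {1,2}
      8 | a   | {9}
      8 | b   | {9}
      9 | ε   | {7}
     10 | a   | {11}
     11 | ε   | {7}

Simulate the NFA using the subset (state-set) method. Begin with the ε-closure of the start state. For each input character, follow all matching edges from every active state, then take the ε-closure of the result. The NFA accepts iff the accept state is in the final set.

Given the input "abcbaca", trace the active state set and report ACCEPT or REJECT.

start: ε-closure({0}) = {0,2,4}
'a' @ 1: {3,4,5,6,8,10}
'b' @ 2: {1,2,4,7,9}  ✓accept
'c' @ 3: {3,4,5,6,8,10}
'b' @ 4: {1,2,4,7,9}  ✓accept
'a' @ 5: {3,4,5,6,8,10}
'c' @ 6: {3,4,5,6,8,10}
'a' @ 7: {1,2,3,4,5,6,7,8,9,10,11}  ✓accept
end set {1,2,3,4,5,6,7,8,9,10,11} — state 1 in

Answer: ACCEPT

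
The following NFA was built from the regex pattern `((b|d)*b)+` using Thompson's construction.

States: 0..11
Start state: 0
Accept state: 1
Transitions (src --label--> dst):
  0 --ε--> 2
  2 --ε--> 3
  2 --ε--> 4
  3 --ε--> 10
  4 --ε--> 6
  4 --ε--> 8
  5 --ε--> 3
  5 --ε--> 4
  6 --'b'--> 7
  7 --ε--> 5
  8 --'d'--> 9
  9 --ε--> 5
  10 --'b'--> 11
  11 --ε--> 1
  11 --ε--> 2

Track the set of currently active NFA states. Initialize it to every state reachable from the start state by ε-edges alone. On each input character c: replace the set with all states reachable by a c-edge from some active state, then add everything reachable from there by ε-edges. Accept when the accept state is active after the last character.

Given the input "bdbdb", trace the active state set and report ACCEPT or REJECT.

Answer: ACCEPT

Steps:
start: ε-closure({0}) = {0,2,3,4,6,8,10}
'b' @ 1: {1,2,3,4,5,6,7,8,10,11}  [accepting]
'd' @ 2: {3,4,5,6,8,9,10}
'b' @ 3: {1,2,3,4,5,6,7,8,10,11}  [accepting]
'd' @ 4: {3,4,5,6,8,9,10}
'b' @ 5: {1,2,3,4,5,6,7,8,10,11}  [accepting]
end set {1,2,3,4,5,6,7,8,10,11} — state 1 in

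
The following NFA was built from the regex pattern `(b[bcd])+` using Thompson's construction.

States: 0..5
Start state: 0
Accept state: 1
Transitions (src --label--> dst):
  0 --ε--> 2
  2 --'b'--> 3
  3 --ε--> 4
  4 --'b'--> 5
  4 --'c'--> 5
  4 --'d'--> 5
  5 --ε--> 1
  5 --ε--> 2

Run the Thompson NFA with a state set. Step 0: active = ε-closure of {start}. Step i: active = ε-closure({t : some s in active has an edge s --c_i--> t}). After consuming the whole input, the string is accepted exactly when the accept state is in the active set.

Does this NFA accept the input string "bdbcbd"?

Answer: ACCEPT

Derivation:
start: ε-closure({0}) = {0,2}
'b' @ 1: {3,4}
'd' @ 2: {1,2,5}  ✓accept
'b' @ 3: {3,4}
'c' @ 4: {1,2,5}  ✓accept
'b' @ 5: {3,4}
'd' @ 6: {1,2,5}  ✓accept
final: {1,2,5}; accept 1 in set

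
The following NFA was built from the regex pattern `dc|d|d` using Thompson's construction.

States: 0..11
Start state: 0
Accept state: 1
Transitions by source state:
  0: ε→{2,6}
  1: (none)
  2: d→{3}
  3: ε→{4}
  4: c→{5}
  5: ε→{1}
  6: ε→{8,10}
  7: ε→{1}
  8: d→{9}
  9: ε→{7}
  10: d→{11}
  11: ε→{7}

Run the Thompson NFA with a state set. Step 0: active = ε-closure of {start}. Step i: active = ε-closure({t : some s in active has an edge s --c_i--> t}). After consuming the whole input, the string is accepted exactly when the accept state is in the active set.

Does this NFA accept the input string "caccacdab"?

S₀ = ε-closure({0}) = {0,2,6,8,10}
'c' @ 1: {}  — no active states
rest 'accacdab' ignored (set empty)
end set {} — state 1 not in

Answer: REJECT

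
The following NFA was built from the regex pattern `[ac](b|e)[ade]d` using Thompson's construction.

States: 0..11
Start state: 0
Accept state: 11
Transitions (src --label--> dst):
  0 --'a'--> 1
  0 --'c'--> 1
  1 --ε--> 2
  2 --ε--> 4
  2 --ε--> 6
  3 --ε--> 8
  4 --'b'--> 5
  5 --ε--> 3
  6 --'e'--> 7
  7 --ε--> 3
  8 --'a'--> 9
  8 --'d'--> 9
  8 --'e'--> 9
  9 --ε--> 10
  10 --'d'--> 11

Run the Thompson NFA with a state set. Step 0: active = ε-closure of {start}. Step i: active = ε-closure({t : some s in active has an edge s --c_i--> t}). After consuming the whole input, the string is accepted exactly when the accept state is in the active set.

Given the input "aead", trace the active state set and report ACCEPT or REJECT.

S₀ = ε-closure({0}) = {0}
'a' @ 1: {1,2,4,6}
'e' @ 2: {3,7,8}
'a' @ 3: {9,10}
'd' @ 4: {11}  ✓accept
final: {11}; accept 11 in set

Answer: ACCEPT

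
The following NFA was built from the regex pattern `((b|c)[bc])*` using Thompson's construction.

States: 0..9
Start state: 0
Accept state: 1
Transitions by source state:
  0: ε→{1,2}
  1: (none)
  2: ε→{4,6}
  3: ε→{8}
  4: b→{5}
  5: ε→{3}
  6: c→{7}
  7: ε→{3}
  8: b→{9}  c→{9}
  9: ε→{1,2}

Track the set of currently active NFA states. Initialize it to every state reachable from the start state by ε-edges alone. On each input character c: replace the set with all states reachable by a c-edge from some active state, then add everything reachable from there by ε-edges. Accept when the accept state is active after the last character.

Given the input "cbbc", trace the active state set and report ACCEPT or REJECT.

Answer: ACCEPT

Steps:
initial (ε-close {0}): {0,1,2,4,6}
'c' @ 1: {3,7,8}
'b' @ 2: {1,2,4,6,9}  (accept∈set)
'b' @ 3: {3,5,8}
'c' @ 4: {1,2,4,6,9}  (accept∈set)
after full input: {1,2,4,6,9}  (accept=1 in)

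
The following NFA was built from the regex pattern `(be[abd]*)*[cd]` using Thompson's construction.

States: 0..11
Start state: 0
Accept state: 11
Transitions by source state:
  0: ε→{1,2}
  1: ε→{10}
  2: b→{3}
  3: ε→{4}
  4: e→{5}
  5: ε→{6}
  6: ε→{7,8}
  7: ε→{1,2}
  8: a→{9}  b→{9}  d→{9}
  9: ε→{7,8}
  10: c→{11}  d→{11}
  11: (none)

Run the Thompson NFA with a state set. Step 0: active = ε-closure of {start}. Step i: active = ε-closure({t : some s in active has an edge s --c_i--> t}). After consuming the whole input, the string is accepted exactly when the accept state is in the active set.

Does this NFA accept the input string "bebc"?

S₀ = ε-closure({0}) = {0,1,2,10}
'b' @ 1: {3,4}
'e' @ 2: {1,2,5,6,7,8,10}
'b' @ 3: {1,2,3,4,7,8,9,10}
'c' @ 4: {11}  ✓accept
after full input: {11}  (accept=11 in)

Answer: ACCEPT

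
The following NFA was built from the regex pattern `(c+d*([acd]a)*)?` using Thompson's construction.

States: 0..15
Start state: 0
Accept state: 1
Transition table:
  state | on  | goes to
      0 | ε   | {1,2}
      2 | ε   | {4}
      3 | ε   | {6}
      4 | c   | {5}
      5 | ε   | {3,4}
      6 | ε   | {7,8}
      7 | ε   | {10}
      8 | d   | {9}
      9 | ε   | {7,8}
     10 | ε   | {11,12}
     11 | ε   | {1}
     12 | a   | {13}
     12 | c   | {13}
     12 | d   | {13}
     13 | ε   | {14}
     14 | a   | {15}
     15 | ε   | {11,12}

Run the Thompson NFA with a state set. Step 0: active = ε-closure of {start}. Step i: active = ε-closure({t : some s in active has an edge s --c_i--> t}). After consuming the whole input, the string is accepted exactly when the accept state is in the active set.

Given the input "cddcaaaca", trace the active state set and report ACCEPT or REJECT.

start: ε-closure({0}) = {0,1,2,4}
'c' @ 1: {1,3,4,5,6,7,8,10,11,12}  ✓accept
'd' @ 2: {1,7,8,9,10,11,12,13,14}  ✓accept
'd' @ 3: {1,7,8,9,10,11,12,13,14}  ✓accept
'c' @ 4: {13,14}
'a' @ 5: {1,11,12,15}  ✓accept
'a' @ 6: {13,14}
'a' @ 7: {1,11,12,15}  ✓accept
'c' @ 8: {13,14}
'a' @ 9: {1,11,12,15}  ✓accept
after full input: {1,11,12,15}  (accept=1 in)

Answer: ACCEPT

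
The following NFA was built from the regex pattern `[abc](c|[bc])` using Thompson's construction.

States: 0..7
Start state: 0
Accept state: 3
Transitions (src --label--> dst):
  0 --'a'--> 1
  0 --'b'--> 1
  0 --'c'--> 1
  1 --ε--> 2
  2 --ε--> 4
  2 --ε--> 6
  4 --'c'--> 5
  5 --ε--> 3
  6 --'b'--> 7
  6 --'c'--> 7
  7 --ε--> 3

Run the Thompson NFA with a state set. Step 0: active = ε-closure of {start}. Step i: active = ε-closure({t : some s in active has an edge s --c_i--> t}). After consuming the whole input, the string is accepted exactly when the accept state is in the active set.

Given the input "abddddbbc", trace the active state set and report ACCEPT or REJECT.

Answer: REJECT

Trace:
initial (ε-close {0}): {0}
'a' @ 1: {1,2,4,6}
'b' @ 2: {3,7}  ✓accept
'd' @ 3: {}  — no active states
rest 'dddbbc' ignored (set empty)
end set {} — state 3 not in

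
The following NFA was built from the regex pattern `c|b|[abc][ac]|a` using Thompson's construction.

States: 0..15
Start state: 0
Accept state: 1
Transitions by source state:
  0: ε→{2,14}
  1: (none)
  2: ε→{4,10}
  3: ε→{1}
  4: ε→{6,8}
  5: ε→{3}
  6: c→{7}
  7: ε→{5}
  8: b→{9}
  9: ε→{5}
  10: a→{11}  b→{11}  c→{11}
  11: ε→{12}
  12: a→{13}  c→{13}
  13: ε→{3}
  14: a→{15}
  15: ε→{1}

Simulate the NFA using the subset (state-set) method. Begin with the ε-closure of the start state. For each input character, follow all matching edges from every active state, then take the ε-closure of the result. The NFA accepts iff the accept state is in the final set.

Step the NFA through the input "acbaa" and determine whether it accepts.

Answer: REJECT

Trace:
S₀ = ε-closure({0}) = {0,2,4,6,8,10,14}
'a' @ 1: {1,11,12,15}  ✓accept
'c' @ 2: {1,3,13}  ✓accept
'b' @ 3: {}  — no active states
rest 'aa' ignored (set empty)
end set {} — state 1 not in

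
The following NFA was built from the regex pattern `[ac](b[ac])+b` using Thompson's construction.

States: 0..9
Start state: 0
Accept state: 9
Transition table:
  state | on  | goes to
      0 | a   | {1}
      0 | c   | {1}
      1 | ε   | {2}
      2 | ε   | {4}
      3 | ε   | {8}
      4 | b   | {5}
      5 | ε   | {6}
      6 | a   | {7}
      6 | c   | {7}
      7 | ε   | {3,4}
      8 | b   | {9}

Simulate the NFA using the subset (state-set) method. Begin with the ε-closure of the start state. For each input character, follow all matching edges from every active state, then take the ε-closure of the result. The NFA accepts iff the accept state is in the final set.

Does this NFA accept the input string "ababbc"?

initial (ε-close {0}): {0}
'a' @ 1: {1,2,4}
'b' @ 2: {5,6}
'a' @ 3: {3,4,7,8}
'b' @ 4: {5,6,9}  [accepting]
'b' @ 5: {}  — no active states
rest 'c' ignored (set empty)
after full input: {}  (accept=9 not in)

Answer: REJECT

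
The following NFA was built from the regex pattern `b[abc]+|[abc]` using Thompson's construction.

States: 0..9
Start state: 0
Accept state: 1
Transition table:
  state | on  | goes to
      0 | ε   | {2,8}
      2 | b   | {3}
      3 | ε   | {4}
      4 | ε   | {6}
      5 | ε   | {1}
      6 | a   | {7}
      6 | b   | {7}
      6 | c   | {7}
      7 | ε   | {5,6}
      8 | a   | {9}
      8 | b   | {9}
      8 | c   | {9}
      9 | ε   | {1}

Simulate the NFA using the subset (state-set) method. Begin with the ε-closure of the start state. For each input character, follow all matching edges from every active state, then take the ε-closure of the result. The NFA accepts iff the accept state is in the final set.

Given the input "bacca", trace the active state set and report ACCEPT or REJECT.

initial (ε-close {0}): {0,2,8}
'b' @ 1: {1,3,4,6,9}  [accepting]
'a' @ 2: {1,5,6,7}  [accepting]
'c' @ 3: {1,5,6,7}  [accepting]
'c' @ 4: {1,5,6,7}  [accepting]
'a' @ 5: {1,5,6,7}  [accepting]
final: {1,5,6,7}; accept 1 in set

Answer: ACCEPT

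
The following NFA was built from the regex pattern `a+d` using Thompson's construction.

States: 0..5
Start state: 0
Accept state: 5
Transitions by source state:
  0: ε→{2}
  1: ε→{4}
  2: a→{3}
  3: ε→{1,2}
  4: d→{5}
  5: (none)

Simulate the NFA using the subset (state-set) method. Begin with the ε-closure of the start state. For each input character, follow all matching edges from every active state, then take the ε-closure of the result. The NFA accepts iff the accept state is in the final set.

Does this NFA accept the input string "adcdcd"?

Answer: REJECT

Derivation:
start: ε-closure({0}) = {0,2}
'a' @ 1: {1,2,3,4}
'd' @ 2: {5}  (accept∈set)
'c' @ 3: {}  — state set empty
rest 'dcd' ignored (set empty)
after full input: {}  (accept=5 not in)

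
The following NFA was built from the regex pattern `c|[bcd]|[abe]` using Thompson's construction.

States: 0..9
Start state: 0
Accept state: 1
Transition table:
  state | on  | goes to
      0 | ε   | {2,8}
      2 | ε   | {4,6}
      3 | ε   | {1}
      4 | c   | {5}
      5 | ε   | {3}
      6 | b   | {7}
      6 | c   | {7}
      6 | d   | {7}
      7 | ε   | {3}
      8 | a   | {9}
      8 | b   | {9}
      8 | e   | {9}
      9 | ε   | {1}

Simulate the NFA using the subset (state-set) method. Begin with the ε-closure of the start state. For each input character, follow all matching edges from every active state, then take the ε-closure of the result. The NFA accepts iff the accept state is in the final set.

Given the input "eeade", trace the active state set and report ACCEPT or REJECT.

S₀ = ε-closure({0}) = {0,2,4,6,8}
'e' @ 1: {1,9}  (accept∈set)
'e' @ 2: {}  — state set empty
rest 'ade' ignored (set empty)
final: {}; accept 1 not in set

Answer: REJECT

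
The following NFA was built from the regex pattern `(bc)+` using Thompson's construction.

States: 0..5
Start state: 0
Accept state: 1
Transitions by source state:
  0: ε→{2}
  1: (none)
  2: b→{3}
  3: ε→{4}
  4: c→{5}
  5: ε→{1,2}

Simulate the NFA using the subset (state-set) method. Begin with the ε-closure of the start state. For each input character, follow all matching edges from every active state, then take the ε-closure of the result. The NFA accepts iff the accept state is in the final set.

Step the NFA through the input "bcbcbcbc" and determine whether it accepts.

start: ε-closure({0}) = {0,2}
'b' @ 1: {3,4}
'c' @ 2: {1,2,5}  (accept∈set)
'b' @ 3: {3,4}
'c' @ 4: {1,2,5}  (accept∈set)
'b' @ 5: {3,4}
'c' @ 6: {1,2,5}  (accept∈set)
'b' @ 7: {3,4}
'c' @ 8: {1,2,5}  (accept∈set)
end set {1,2,5} — state 1 in

Answer: ACCEPT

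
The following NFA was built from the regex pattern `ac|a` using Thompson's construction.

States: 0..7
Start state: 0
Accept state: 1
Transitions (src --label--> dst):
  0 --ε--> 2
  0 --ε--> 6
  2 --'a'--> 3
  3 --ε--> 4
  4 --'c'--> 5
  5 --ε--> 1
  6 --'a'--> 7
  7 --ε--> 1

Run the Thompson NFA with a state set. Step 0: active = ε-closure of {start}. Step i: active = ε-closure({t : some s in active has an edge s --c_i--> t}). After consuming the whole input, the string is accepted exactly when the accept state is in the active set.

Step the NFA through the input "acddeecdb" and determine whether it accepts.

Answer: REJECT

Steps:
initial (ε-close {0}): {0,2,6}
'a' @ 1: {1,3,4,7}  [accepting]
'c' @ 2: {1,5}  [accepting]
'd' @ 3: {}  — no active states
rest 'deecdb' ignored (set empty)
after full input: {}  (accept=1 not in)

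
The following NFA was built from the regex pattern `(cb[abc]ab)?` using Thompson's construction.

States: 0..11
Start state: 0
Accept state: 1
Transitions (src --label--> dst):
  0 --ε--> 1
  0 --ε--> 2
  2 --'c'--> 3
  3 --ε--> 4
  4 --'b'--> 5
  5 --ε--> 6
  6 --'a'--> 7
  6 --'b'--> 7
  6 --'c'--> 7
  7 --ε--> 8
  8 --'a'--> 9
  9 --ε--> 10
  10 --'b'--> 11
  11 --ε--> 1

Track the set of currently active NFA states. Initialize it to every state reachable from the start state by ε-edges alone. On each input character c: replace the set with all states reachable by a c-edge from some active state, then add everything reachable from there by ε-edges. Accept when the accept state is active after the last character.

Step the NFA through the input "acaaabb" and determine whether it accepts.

start: ε-closure({0}) = {0,1,2}
'a' @ 1: {}  — no active states
rest 'caaabb' ignored (set empty)
after full input: {}  (accept=1 not in)

Answer: REJECT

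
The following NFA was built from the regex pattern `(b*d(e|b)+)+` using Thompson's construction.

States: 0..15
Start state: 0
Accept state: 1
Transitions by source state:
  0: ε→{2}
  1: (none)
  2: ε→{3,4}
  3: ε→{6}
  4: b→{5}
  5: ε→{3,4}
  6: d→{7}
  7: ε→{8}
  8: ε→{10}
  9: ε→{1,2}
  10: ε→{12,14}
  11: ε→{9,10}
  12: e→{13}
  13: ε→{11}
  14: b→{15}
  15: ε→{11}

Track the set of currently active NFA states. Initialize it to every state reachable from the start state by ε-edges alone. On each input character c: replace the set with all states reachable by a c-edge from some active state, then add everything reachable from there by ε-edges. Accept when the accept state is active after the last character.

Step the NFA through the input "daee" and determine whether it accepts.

start: ε-closure({0}) = {0,2,3,4,6}
'd' @ 1: {7,8,10,12,14}
'a' @ 2: {}  — state set empty
rest 'ee' ignored (set empty)
end set {} — state 1 not in

Answer: REJECT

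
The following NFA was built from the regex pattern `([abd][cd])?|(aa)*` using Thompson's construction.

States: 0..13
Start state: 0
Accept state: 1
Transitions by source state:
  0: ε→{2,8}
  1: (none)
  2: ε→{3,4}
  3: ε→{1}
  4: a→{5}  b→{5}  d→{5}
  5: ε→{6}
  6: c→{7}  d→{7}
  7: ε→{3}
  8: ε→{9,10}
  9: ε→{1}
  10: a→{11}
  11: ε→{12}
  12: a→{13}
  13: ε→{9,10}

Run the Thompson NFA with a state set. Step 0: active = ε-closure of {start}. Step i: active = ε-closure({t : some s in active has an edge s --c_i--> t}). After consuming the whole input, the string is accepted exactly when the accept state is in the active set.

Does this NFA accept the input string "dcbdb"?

S₀ = ε-closure({0}) = {0,1,2,3,4,8,9,10}
'd' @ 1: {5,6}
'c' @ 2: {1,3,7}  [accepting]
'b' @ 3: {}  — state set empty
rest 'db' ignored (set empty)
end set {} — state 1 not in

Answer: REJECT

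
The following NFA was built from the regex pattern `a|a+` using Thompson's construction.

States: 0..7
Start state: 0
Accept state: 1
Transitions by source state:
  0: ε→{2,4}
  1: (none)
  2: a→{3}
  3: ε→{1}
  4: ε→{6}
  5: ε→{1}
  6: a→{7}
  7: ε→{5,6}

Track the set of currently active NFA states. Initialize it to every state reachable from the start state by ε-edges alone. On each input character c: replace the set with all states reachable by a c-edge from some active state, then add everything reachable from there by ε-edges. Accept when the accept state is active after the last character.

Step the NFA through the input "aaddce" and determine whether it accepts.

initial (ε-close {0}): {0,2,4,6}
'a' @ 1: {1,3,5,6,7}  ✓accept
'a' @ 2: {1,5,6,7}  ✓accept
'd' @ 3: {}  — state set empty
rest 'dce' ignored (set empty)
end set {} — state 1 not in

Answer: REJECT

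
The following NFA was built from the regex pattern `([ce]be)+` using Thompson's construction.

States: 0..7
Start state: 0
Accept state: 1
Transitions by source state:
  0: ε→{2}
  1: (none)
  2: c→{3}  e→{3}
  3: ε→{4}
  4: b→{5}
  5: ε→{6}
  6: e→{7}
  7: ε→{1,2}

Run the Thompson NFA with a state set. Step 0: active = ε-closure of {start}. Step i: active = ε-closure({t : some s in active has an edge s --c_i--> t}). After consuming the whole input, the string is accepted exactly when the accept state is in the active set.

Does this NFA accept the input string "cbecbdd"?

Answer: REJECT

Trace:
S₀ = ε-closure({0}) = {0,2}
'c' @ 1: {3,4}
'b' @ 2: {5,6}
'e' @ 3: {1,2,7}  (accept∈set)
'c' @ 4: {3,4}
'b' @ 5: {5,6}
'd' @ 6: {}  — state set empty
rest 'd' ignored (set empty)
after full input: {}  (accept=1 not in)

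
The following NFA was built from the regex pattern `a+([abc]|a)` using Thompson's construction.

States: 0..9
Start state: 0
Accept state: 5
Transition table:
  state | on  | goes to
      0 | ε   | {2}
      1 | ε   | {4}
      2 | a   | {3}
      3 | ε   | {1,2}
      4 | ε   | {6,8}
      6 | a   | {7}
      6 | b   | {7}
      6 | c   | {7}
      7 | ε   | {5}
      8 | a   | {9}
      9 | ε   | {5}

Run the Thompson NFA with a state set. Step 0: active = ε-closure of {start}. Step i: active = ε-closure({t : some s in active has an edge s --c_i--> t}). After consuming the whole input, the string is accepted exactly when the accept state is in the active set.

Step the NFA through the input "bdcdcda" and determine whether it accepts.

start: ε-closure({0}) = {0,2}
'b' @ 1: {}  — state set empty
rest 'dcdcda' ignored (set empty)
end set {} — state 5 not in

Answer: REJECT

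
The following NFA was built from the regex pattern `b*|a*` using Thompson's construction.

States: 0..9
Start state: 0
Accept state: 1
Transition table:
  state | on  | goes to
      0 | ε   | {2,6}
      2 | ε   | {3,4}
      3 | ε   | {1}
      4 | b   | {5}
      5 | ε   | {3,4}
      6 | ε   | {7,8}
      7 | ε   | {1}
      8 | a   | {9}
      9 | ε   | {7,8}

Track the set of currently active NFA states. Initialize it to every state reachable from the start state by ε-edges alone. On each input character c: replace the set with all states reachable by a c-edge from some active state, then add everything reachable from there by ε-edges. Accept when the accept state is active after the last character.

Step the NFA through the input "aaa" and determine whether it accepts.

initial (ε-close {0}): {0,1,2,3,4,6,7,8}
'a' @ 1: {1,7,8,9}  [accepting]
'a' @ 2: {1,7,8,9}  [accepting]
'a' @ 3: {1,7,8,9}  [accepting]
end set {1,7,8,9} — state 1 in

Answer: ACCEPT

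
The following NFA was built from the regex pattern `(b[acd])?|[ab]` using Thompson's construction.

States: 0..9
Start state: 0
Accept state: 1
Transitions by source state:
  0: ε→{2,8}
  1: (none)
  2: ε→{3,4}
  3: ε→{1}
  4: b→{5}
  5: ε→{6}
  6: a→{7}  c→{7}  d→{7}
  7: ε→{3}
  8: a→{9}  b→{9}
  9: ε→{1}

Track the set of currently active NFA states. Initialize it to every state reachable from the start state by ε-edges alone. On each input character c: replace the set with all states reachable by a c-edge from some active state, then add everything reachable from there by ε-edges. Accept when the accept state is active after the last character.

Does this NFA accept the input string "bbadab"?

S₀ = ε-closure({0}) = {0,1,2,3,4,8}
'b' @ 1: {1,5,6,9}  [accepting]
'b' @ 2: {}  — no active states
rest 'adab' ignored (set empty)
after full input: {}  (accept=1 not in)

Answer: REJECT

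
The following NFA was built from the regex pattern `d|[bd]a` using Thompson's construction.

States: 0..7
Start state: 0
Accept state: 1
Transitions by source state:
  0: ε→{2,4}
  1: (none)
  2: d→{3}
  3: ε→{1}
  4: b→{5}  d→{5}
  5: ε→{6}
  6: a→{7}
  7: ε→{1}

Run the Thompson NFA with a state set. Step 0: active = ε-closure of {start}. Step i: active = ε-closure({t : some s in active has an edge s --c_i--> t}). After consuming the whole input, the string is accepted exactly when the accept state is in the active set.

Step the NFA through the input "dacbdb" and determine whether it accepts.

initial (ε-close {0}): {0,2,4}
'd' @ 1: {1,3,5,6}  (accept∈set)
'a' @ 2: {1,7}  (accept∈set)
'c' @ 3: {}  — dead — no transitions
rest 'bdb' ignored (set empty)
end set {} — state 1 not in

Answer: REJECT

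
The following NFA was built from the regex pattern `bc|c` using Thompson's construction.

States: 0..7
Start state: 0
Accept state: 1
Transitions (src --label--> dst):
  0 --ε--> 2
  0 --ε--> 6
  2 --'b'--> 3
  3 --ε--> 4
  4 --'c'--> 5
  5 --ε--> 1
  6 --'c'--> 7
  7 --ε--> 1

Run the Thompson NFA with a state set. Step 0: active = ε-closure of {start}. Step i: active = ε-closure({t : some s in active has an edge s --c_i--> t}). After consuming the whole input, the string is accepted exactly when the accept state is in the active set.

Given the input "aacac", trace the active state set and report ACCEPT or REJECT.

initial (ε-close {0}): {0,2,6}
'a' @ 1: {}  — state set empty
rest 'acac' ignored (set empty)
after full input: {}  (accept=1 not in)

Answer: REJECT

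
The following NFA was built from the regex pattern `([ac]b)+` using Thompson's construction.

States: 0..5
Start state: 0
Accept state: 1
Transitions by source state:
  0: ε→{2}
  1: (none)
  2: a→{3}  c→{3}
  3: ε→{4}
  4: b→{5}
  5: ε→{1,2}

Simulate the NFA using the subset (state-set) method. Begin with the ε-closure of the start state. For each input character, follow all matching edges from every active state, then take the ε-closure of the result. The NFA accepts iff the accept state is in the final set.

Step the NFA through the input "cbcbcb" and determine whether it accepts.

Answer: ACCEPT

Steps:
start: ε-closure({0}) = {0,2}
'c' @ 1: {3,4}
'b' @ 2: {1,2,5}  [accepting]
'c' @ 3: {3,4}
'b' @ 4: {1,2,5}  [accepting]
'c' @ 5: {3,4}
'b' @ 6: {1,2,5}  [accepting]
final: {1,2,5}; accept 1 in set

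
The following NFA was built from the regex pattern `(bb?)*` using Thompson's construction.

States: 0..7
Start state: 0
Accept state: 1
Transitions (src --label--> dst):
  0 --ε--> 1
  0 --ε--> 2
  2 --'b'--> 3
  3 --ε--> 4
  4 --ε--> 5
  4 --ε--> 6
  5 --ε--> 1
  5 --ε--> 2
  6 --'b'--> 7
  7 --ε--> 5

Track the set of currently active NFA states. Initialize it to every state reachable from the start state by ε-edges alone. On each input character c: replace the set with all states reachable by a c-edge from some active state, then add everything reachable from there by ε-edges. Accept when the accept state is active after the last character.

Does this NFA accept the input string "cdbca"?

Answer: REJECT

Trace:
initial (ε-close {0}): {0,1,2}
'c' @ 1: {}  — no active states
rest 'dbca' ignored (set empty)
final: {}; accept 1 not in set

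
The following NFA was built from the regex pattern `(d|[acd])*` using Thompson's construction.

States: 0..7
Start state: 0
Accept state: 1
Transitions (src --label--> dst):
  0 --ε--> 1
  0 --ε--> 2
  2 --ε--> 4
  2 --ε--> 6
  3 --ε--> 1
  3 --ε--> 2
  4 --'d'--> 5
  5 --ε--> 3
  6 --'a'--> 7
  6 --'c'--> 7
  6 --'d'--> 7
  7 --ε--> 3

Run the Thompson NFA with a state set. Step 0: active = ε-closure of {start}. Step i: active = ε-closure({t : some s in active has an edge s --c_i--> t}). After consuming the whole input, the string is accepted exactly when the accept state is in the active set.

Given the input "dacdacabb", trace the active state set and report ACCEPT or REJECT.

start: ε-closure({0}) = {0,1,2,4,6}
'd' @ 1: {1,2,3,4,5,6,7}  [accepting]
'a' @ 2: {1,2,3,4,6,7}  [accepting]
'c' @ 3: {1,2,3,4,6,7}  [accepting]
'd' @ 4: {1,2,3,4,5,6,7}  [accepting]
'a' @ 5: {1,2,3,4,6,7}  [accepting]
'c' @ 6: {1,2,3,4,6,7}  [accepting]
'a' @ 7: {1,2,3,4,6,7}  [accepting]
'b' @ 8: {}  — dead — no transitions
rest 'b' ignored (set empty)
final: {}; accept 1 not in set

Answer: REJECT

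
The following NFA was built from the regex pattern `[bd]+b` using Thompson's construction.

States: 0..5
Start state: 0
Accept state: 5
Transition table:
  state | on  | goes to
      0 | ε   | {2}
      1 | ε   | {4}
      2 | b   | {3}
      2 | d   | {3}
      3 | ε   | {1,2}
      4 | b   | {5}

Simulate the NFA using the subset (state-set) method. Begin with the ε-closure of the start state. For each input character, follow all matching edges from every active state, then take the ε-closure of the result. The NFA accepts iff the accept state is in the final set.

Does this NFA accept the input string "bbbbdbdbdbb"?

S₀ = ε-closure({0}) = {0,2}
'b' @ 1: {1,2,3,4}
'b' @ 2: {1,2,3,4,5}  ✓accept
'b' @ 3: {1,2,3,4,5}  ✓accept
'b' @ 4: {1,2,3,4,5}  ✓accept
'd' @ 5: {1,2,3,4}
'b' @ 6: {1,2,3,4,5}  ✓accept
'd' @ 7: {1,2,3,4}
'b' @ 8: {1,2,3,4,5}  ✓accept
'd' @ 9: {1,2,3,4}
'b' @ 10: {1,2,3,4,5}  ✓accept
'b' @ 11: {1,2,3,4,5}  ✓accept
end set {1,2,3,4,5} — state 5 in

Answer: ACCEPT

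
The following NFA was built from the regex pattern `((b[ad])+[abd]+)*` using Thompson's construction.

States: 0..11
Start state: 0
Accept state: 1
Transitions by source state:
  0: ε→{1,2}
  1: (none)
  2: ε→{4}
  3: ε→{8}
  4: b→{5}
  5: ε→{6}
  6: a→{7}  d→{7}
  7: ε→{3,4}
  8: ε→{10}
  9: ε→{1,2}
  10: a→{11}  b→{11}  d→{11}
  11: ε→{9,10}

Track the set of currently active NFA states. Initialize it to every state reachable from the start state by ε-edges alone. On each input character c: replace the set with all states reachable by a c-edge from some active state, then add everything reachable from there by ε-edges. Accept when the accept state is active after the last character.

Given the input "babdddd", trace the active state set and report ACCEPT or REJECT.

Answer: ACCEPT

Trace:
S₀ = ε-closure({0}) = {0,1,2,4}
'b' @ 1: {5,6}
'a' @ 2: {3,4,7,8,10}
'b' @ 3: {1,2,4,5,6,9,10,11}  ✓accept
'd' @ 4: {1,2,3,4,7,8,9,10,11}  ✓accept
'd' @ 5: {1,2,4,9,10,11}  ✓accept
'd' @ 6: {1,2,4,9,10,11}  ✓accept
'd' @ 7: {1,2,4,9,10,11}  ✓accept
after full input: {1,2,4,9,10,11}  (accept=1 in)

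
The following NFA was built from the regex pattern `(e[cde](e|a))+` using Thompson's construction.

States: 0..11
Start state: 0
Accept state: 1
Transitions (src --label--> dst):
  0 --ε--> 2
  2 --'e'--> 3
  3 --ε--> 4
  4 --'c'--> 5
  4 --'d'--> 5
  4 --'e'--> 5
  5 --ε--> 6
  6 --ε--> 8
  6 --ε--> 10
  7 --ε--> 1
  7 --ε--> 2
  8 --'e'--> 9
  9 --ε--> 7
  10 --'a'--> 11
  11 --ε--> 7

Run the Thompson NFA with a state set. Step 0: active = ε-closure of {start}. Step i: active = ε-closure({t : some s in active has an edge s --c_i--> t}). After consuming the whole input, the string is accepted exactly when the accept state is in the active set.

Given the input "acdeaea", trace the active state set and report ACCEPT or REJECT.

Answer: REJECT

Derivation:
S₀ = ε-closure({0}) = {0,2}
'a' @ 1: {}  — no active states
rest 'cdeaea' ignored (set empty)
final: {}; accept 1 not in set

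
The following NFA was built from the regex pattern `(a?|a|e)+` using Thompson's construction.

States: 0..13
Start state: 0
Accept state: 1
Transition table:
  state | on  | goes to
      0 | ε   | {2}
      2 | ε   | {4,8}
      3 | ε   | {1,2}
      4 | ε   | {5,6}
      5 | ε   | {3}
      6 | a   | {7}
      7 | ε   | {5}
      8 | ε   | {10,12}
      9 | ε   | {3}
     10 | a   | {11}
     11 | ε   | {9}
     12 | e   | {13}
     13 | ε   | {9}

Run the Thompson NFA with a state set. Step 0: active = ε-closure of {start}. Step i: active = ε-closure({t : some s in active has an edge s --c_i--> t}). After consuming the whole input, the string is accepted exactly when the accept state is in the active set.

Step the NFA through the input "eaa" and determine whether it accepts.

start: ε-closure({0}) = {0,1,2,3,4,5,6,8,10,12}
'e' @ 1: {1,2,3,4,5,6,8,9,10,12,13}  (accept∈set)
'a' @ 2: {1,2,3,4,5,6,7,8,9,10,11,12}  (accept∈set)
'a' @ 3: {1,2,3,4,5,6,7,8,9,10,11,12}  (accept∈set)
end set {1,2,3,4,5,6,7,8,9,10,11,12} — state 1 in

Answer: ACCEPT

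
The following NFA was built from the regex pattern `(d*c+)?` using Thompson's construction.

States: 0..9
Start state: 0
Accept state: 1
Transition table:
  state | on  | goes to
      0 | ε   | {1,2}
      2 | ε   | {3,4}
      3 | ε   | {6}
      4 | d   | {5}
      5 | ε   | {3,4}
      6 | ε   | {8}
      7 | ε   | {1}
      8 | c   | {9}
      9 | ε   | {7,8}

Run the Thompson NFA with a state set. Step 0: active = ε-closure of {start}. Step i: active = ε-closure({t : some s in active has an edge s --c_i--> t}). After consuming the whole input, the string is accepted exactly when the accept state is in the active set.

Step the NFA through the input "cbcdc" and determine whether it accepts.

Answer: REJECT

Trace:
S₀ = ε-closure({0}) = {0,1,2,3,4,6,8}
'c' @ 1: {1,7,8,9}  [accepting]
'b' @ 2: {}  — dead — no transitions
rest 'cdc' ignored (set empty)
end set {} — state 1 not in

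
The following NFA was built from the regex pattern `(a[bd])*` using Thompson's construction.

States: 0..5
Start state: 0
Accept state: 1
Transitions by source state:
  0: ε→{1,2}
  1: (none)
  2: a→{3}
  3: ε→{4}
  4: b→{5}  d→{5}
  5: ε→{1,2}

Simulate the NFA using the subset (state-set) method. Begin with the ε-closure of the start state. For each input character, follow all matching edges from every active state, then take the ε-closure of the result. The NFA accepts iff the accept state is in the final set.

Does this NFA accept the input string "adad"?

initial (ε-close {0}): {0,1,2}
'a' @ 1: {3,4}
'd' @ 2: {1,2,5}  (accept∈set)
'a' @ 3: {3,4}
'd' @ 4: {1,2,5}  (accept∈set)
after full input: {1,2,5}  (accept=1 in)

Answer: ACCEPT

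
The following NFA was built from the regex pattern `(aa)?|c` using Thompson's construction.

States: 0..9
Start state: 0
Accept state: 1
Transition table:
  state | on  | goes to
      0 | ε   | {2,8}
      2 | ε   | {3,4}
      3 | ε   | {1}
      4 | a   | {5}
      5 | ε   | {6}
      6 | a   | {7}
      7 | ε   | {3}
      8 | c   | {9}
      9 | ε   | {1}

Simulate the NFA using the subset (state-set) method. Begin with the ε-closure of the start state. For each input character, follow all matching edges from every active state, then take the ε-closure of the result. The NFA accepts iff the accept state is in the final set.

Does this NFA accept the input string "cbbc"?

Answer: REJECT

Steps:
initial (ε-close {0}): {0,1,2,3,4,8}
'c' @ 1: {1,9}  (accept∈set)
'b' @ 2: {}  — dead — no transitions
rest 'bc' ignored (set empty)
final: {}; accept 1 not in set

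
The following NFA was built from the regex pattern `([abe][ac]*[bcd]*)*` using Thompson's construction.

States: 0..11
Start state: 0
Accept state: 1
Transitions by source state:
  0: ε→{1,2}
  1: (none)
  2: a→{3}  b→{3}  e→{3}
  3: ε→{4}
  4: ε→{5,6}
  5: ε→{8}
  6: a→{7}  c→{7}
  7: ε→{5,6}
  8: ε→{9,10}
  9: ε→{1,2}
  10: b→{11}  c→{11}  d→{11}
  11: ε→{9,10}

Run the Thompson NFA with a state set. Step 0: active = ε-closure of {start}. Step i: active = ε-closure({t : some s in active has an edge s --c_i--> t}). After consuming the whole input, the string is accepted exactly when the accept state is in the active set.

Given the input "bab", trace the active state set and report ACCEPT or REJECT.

S₀ = ε-closure({0}) = {0,1,2}
'b' @ 1: {1,2,3,4,5,6,8,9,10}  (accept∈set)
'a' @ 2: {1,2,3,4,5,6,7,8,9,10}  (accept∈set)
'b' @ 3: {1,2,3,4,5,6,8,9,10,11}  (accept∈set)
after full input: {1,2,3,4,5,6,8,9,10,11}  (accept=1 in)

Answer: ACCEPT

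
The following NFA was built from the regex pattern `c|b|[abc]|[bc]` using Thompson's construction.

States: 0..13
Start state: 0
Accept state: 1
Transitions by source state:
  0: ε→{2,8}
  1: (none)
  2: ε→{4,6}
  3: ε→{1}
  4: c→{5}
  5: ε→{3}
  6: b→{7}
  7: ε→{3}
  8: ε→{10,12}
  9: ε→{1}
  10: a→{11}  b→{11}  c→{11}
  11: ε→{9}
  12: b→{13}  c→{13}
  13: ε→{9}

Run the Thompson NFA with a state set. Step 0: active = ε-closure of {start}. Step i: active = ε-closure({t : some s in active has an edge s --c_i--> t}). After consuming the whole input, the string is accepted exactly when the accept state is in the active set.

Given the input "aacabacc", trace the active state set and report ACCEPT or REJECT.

S₀ = ε-closure({0}) = {0,2,4,6,8,10,12}
'a' @ 1: {1,9,11}  ✓accept
'a' @ 2: {}  — no active states
rest 'cabacc' ignored (set empty)
end set {} — state 1 not in

Answer: REJECT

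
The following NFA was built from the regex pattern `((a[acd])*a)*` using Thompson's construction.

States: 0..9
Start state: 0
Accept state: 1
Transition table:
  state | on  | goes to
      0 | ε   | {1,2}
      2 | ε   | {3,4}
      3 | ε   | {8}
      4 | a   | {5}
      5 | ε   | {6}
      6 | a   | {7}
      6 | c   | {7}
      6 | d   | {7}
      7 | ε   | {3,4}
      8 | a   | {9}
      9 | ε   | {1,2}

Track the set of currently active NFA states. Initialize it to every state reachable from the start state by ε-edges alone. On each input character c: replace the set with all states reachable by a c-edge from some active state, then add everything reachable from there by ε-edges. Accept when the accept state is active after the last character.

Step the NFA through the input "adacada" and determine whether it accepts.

start: ε-closure({0}) = {0,1,2,3,4,8}
'a' @ 1: {1,2,3,4,5,6,8,9}  [accepting]
'd' @ 2: {3,4,7,8}
'a' @ 3: {1,2,3,4,5,6,8,9}  [accepting]
'c' @ 4: {3,4,7,8}
'a' @ 5: {1,2,3,4,5,6,8,9}  [accepting]
'd' @ 6: {3,4,7,8}
'a' @ 7: {1,2,3,4,5,6,8,9}  [accepting]
after full input: {1,2,3,4,5,6,8,9}  (accept=1 in)

Answer: ACCEPT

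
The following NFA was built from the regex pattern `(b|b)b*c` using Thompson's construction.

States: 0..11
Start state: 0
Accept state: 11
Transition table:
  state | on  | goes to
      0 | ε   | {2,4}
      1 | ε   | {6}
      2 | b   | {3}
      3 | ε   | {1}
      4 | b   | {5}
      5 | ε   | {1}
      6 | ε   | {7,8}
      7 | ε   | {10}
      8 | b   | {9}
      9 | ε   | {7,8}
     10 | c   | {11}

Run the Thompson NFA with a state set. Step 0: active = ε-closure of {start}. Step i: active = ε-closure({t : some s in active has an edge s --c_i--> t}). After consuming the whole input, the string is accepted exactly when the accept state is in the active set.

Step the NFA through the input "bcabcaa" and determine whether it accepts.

Answer: REJECT

Derivation:
start: ε-closure({0}) = {0,2,4}
'b' @ 1: {1,3,5,6,7,8,10}
'c' @ 2: {11}  [accepting]
'a' @ 3: {}  — state set empty
rest 'bcaa' ignored (set empty)
after full input: {}  (accept=11 not in)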